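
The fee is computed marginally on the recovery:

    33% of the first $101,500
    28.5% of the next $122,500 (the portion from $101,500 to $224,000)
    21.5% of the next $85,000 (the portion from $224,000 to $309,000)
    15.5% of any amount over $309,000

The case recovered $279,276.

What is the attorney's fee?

First $101,500 at 33% = $33,495.00
Next $122,500 at 28.5% = $34,912.50
Remaining $55,276 at 21.5% = $11,884.34
Fee: $33,495.00 + $34,912.50 + $11,884.34 = $80,291.84

$80,291.84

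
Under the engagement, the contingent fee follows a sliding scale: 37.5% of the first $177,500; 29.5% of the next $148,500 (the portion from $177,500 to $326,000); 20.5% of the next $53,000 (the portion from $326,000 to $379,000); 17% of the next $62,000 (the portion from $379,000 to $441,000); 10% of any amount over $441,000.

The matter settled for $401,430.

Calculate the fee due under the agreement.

First $177,500 at 37.5% = $66,562.50
Next $148,500 at 29.5% = $43,807.50
Next $53,000 at 20.5% = $10,865.00
Remaining $22,430 at 17% = $3,813.10
Fee: $66,562.50 + $43,807.50 + $10,865.00 + $3,813.10 = $125,048.10

$125,048.10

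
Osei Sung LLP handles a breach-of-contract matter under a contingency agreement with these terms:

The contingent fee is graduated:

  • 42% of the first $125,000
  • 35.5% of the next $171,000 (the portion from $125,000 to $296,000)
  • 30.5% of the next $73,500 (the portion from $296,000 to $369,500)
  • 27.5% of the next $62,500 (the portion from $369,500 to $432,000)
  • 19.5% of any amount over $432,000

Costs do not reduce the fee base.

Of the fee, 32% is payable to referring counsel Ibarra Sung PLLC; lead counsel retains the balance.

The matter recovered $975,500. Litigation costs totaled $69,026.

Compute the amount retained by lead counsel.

$175,978.90

Fee base is the gross recovery, $975,500; costs are reimbursed separately.
First $125,000 at 42% = $52,500.00
Next $171,000 at 35.5% = $60,705.00
Next $73,500 at 30.5% = $22,417.50
Next $62,500 at 27.5% = $17,187.50
Remaining $543,500 at 19.5% = $105,982.50
Fee: $52,500.00 + $60,705.00 + $22,417.50 + $17,187.50 + $105,982.50 = $258,792.50
Referral share: 32% of $258,792.50 = $82,813.60; lead counsel retains $258,792.50 − $82,813.60 = $175,978.90.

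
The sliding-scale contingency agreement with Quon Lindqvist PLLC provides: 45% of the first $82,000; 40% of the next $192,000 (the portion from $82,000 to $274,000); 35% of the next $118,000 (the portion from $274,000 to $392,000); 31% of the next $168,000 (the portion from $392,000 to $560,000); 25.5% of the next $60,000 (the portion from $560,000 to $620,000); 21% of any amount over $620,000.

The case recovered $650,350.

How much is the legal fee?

$228,753.50

First $82,000 at 45% = $36,900.00
Next $192,000 at 40% = $76,800.00
Next $118,000 at 35% = $41,300.00
Next $168,000 at 31% = $52,080.00
Next $60,000 at 25.5% = $15,300.00
Remaining $30,350 at 21% = $6,373.50
Fee: $36,900.00 + $76,800.00 + $41,300.00 + $52,080.00 + $15,300.00 + $6,373.50 = $228,753.50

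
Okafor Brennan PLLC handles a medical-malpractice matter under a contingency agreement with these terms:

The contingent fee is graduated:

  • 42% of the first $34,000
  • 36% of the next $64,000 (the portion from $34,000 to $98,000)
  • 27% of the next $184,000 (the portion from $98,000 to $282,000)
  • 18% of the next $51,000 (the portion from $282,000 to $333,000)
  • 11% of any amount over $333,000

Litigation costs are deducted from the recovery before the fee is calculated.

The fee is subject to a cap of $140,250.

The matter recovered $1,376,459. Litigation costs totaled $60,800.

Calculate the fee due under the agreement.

Fee base (net of costs): $1,376,459 − $60,800 = $1,315,659
First $34,000 at 42% = $14,280.00
Next $64,000 at 36% = $23,040.00
Next $184,000 at 27% = $49,680.00
Next $51,000 at 18% = $9,180.00
Remaining $982,659 at 11% = $108,092.49
Fee: $14,280.00 + $23,040.00 + $49,680.00 + $9,180.00 + $108,092.49 = $204,272.49
$204,272.49 exceeds the $140,250 cap, so the fee is capped at $140,250.00.

$140,250.00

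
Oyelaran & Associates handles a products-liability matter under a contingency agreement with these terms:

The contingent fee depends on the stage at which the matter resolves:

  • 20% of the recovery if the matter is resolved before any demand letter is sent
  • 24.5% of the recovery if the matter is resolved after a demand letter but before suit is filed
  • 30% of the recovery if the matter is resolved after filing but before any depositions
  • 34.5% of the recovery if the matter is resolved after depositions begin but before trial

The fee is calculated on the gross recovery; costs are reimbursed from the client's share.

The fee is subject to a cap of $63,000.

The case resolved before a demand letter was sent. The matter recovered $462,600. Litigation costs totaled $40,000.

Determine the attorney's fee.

Fee base is the gross recovery, $462,600; costs are reimbursed separately.
The matter resolved before a demand letter was sent, so the 20% rate applies.
$462,600 × 20% = $92,520.00
$92,520.00 exceeds the $63,000 cap, so the fee is capped at $63,000.00.

$63,000.00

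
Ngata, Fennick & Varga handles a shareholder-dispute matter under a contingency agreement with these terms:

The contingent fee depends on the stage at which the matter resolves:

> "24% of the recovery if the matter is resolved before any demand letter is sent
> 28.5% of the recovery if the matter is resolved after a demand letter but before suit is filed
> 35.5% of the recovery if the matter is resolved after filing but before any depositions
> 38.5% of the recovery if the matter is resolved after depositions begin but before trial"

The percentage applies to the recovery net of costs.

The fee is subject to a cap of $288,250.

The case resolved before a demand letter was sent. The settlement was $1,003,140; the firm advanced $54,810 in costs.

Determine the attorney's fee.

$227,599.20

Fee base (net of costs): $1,003,140 − $54,810 = $948,330
The matter resolved before a demand letter was sent, so the 24% rate applies.
$948,330 × 24% = $227,599.20
$227,599.20 is under the $288,250 cap.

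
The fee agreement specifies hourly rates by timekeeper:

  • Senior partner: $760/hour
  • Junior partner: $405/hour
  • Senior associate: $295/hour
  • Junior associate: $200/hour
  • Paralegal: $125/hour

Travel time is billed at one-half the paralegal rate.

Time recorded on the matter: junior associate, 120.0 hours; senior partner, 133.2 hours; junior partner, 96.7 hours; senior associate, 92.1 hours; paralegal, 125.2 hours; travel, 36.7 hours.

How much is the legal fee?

$209,508.75

Senior partner: 133.2 × $760 = $101,232.00
Junior partner: 96.7 × $405 = $39,163.50
Senior associate: 92.1 × $295 = $27,169.50
Junior associate: 120.0 × $200 = $24,000.00
Paralegal: 125.2 × $125 = $15,650.00
Subtotal: $101,232.00 + $39,163.50 + $27,169.50 + $24,000.00 + $15,650.00 = $207,215.00
Travel: 36.7 × ($125 ÷ 2) = 36.7 × $62.50 = $2,293.75
Total: $207,215.00 + $2,293.75 = $209,508.75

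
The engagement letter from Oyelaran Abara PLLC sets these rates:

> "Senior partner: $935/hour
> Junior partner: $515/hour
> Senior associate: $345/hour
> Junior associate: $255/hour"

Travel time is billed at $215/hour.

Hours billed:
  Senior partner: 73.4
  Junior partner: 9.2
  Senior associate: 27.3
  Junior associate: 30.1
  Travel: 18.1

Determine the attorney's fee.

$94,352.50

Senior partner: 73.4 × $935 = $68,629.00
Junior partner: 9.2 × $515 = $4,738.00
Senior associate: 27.3 × $345 = $9,418.50
Junior associate: 30.1 × $255 = $7,675.50
Subtotal: $68,629.00 + $4,738.00 + $9,418.50 + $7,675.50 = $90,461.00
Travel: 18.1 × $215 = $3,891.50
Total: $90,461.00 + $3,891.50 = $94,352.50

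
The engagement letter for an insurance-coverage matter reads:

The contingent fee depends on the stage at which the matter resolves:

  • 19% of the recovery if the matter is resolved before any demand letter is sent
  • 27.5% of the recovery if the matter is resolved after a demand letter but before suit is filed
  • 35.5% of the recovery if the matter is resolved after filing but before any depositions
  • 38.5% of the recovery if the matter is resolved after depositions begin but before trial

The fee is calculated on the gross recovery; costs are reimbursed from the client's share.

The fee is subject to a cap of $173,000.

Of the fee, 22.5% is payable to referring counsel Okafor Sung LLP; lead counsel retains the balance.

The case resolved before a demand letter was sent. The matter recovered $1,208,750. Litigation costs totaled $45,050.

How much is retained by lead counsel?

Fee base is the gross recovery, $1,208,750; costs are reimbursed separately.
The matter resolved before a demand letter was sent, so the 19% rate applies.
$1,208,750 × 19% = $229,662.50
$229,662.50 exceeds the $173,000 cap, so the fee is capped at $173,000.00.
Referral share: 22.5% of $173,000.00 = $38,925.00; lead counsel retains $173,000.00 − $38,925.00 = $134,075.00.

$134,075.00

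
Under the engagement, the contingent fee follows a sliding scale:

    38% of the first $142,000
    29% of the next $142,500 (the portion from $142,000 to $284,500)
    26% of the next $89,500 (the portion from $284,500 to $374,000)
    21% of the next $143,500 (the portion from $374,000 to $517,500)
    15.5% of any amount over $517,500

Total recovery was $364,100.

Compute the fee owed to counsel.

First $142,000 at 38% = $53,960.00
Next $142,500 at 29% = $41,325.00
Remaining $79,600 at 26% = $20,696.00
Fee: $53,960.00 + $41,325.00 + $20,696.00 = $115,981.00

$115,981.00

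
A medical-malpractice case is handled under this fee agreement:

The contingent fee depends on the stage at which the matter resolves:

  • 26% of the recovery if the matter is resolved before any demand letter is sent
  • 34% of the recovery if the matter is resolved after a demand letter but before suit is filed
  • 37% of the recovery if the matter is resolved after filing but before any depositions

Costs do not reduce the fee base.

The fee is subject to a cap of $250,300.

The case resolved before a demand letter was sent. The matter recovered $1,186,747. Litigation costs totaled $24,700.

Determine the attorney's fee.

Fee base is the gross recovery, $1,186,747; costs are reimbursed separately.
The matter resolved before a demand letter was sent, so the 26% rate applies.
$1,186,747 × 26% = $308,554.22
$308,554.22 exceeds the $250,300 cap, so the fee is capped at $250,300.00.

$250,300.00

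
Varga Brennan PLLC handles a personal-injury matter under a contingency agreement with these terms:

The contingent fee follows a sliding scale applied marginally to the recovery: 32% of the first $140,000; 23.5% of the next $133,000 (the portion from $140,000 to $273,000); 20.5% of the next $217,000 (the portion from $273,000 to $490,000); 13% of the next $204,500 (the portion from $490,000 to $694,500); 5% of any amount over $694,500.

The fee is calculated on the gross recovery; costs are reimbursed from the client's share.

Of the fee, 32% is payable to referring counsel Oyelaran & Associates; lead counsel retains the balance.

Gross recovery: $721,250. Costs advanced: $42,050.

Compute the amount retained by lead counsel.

$100,954.50

Fee base is the gross recovery, $721,250; costs are reimbursed separately.
First $140,000 at 32% = $44,800.00
Next $133,000 at 23.5% = $31,255.00
Next $217,000 at 20.5% = $44,485.00
Next $204,500 at 13% = $26,585.00
Remaining $26,750 at 5% = $1,337.50
Fee: $44,800.00 + $31,255.00 + $44,485.00 + $26,585.00 + $1,337.50 = $148,462.50
Referral share: 32% of $148,462.50 = $47,508.00; lead counsel retains $148,462.50 − $47,508.00 = $100,954.50.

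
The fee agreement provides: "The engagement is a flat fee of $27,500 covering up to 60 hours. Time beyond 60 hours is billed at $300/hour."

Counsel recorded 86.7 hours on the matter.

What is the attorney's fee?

Flat fee: $27,500.00
Excess hours: 86.7 − 60 = 26.7
Overrun: 26.7 × $300 = $8,010.00
Total: $27,500.00 + $8,010.00 = $35,510.00

$35,510.00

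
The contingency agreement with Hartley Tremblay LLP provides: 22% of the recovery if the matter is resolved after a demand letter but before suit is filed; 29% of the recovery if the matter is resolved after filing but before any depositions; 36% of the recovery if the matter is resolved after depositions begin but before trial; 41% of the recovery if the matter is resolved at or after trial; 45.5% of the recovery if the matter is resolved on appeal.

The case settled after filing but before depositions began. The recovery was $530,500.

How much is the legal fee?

$153,845.00

The matter settled after filing but before depositions began, so the 29% rate applies.
$530,500 × 29% = $153,845.00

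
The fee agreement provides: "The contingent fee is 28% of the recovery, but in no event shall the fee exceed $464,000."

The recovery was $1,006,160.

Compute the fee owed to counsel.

28% of $1,006,160 = $281,724.80
That is under the $464,000 cap.

$281,724.80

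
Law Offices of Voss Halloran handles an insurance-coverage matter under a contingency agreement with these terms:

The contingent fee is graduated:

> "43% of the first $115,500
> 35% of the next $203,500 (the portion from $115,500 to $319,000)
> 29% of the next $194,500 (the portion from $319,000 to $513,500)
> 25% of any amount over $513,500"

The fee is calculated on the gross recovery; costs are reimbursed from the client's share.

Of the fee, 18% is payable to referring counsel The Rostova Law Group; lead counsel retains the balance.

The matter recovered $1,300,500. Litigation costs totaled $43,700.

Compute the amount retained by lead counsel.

$306,716.90

Fee base is the gross recovery, $1,300,500; costs are reimbursed separately.
First $115,500 at 43% = $49,665.00
Next $203,500 at 35% = $71,225.00
Next $194,500 at 29% = $56,405.00
Remaining $787,000 at 25% = $196,750.00
Fee: $49,665.00 + $71,225.00 + $56,405.00 + $196,750.00 = $374,045.00
Referral share: 18% of $374,045.00 = $67,328.10; lead counsel retains $374,045.00 − $67,328.10 = $306,716.90.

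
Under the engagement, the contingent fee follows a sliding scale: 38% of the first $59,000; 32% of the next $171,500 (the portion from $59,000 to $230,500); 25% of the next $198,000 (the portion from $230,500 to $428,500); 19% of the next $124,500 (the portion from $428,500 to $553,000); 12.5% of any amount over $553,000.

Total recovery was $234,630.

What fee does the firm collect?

$78,332.50

First $59,000 at 38% = $22,420.00
Next $171,500 at 32% = $54,880.00
Remaining $4,130 at 25% = $1,032.50
Fee: $22,420.00 + $54,880.00 + $1,032.50 = $78,332.50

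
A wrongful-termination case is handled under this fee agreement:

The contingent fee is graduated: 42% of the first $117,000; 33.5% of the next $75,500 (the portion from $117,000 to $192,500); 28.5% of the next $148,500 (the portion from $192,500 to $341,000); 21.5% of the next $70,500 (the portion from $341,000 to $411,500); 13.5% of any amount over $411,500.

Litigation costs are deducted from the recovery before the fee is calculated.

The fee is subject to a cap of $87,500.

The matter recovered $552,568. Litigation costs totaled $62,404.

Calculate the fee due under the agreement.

$87,500.00

Fee base (net of costs): $552,568 − $62,404 = $490,164
First $117,000 at 42% = $49,140.00
Next $75,500 at 33.5% = $25,292.50
Next $148,500 at 28.5% = $42,322.50
Next $70,500 at 21.5% = $15,157.50
Remaining $78,664 at 13.5% = $10,619.64
Fee: $49,140.00 + $25,292.50 + $42,322.50 + $15,157.50 + $10,619.64 = $142,532.14
$142,532.14 exceeds the $87,500 cap, so the fee is capped at $87,500.00.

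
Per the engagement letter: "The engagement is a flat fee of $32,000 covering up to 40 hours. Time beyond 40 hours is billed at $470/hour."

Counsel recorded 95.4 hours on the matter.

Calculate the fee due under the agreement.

$58,038.00

Flat fee: $32,000.00
Excess hours: 95.4 − 40 = 55.4
Overrun: 55.4 × $470 = $26,038.00
Total: $32,000.00 + $26,038.00 = $58,038.00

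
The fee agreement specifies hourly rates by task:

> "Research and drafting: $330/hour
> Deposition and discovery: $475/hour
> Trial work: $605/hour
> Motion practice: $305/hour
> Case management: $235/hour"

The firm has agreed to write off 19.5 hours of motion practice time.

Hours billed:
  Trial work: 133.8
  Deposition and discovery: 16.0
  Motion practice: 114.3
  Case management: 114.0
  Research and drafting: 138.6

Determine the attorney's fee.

Research and drafting: 138.6 × $330 = $45,738.00
Deposition and discovery: 16.0 × $475 = $7,600.00
Trial work: 133.8 × $605 = $80,949.00
Motion practice: 114.3 × $305 = $34,861.50
Case management: 114.0 × $235 = $26,790.00
Subtotal: $195,938.50
Write-off: 19.5 × $305 = $5,947.50
Total: $195,938.50 − $5,947.50 = $189,991.00

$189,991.00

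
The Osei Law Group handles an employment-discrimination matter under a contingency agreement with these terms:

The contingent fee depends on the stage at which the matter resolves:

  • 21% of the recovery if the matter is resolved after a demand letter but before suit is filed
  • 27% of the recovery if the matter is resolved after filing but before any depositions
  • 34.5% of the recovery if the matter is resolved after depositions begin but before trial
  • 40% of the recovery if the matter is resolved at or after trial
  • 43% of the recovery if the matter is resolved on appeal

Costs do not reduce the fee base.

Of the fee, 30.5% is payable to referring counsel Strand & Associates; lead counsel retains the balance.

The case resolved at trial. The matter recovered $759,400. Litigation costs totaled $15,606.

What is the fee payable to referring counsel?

$92,646.80

Fee base is the gross recovery, $759,400; costs are reimbursed separately.
The matter resolved at trial, so the 40% rate applies.
$759,400 × 40% = $303,760.00
Referral share: 30.5% of $303,760.00 = $92,646.80; lead counsel retains $303,760.00 − $92,646.80 = $211,113.20.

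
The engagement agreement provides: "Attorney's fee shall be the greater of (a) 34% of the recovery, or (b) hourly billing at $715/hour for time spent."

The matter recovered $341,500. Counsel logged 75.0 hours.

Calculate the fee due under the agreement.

(a) 34% of $341,500 = $116,110.00
(b) 75.0 × $715 = $53,625.00
The greater is (a): $116,110.00.

$116,110.00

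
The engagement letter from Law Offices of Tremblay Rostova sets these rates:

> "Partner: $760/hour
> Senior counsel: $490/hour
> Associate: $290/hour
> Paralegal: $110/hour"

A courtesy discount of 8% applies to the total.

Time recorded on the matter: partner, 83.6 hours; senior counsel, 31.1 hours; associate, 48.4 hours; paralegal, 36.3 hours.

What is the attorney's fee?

$89,059.68

Partner: 83.6 × $760 = $63,536.00
Senior counsel: 31.1 × $490 = $15,239.00
Associate: 48.4 × $290 = $14,036.00
Paralegal: 36.3 × $110 = $3,993.00
Subtotal: $96,804.00
Less 8% discount: −$7,744.32
Total: $96,804.00 − $7,744.32 = $89,059.68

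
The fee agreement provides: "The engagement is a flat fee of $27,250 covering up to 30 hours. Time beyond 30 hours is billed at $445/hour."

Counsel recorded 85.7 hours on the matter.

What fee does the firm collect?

Flat fee: $27,250.00
Excess hours: 85.7 − 30 = 55.7
Overrun: 55.7 × $445 = $24,786.50
Total: $27,250.00 + $24,786.50 = $52,036.50

$52,036.50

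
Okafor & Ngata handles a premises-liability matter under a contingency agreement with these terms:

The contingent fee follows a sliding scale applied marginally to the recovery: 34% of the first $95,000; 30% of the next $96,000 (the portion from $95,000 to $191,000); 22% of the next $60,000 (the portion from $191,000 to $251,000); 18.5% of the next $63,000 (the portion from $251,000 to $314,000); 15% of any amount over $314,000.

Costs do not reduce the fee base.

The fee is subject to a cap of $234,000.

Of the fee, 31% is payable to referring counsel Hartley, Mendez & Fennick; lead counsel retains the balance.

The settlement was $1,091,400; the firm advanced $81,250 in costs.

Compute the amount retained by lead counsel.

$139,769.85

Fee base is the gross recovery, $1,091,400; costs are reimbursed separately.
First $95,000 at 34% = $32,300.00
Next $96,000 at 30% = $28,800.00
Next $60,000 at 22% = $13,200.00
Next $63,000 at 18.5% = $11,655.00
Remaining $777,400 at 15% = $116,610.00
Fee: $32,300.00 + $28,800.00 + $13,200.00 + $11,655.00 + $116,610.00 = $202,565.00
$202,565.00 is under the $234,000 cap.
Referral share: 31% of $202,565.00 = $62,795.15; lead counsel retains $202,565.00 − $62,795.15 = $139,769.85.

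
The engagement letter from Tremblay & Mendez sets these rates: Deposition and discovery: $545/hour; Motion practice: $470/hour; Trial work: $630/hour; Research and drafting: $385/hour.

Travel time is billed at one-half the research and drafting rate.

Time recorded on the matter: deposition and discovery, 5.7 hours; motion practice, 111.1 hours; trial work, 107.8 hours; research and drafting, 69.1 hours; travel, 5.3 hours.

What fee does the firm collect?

Deposition and discovery: 5.7 × $545 = $3,106.50
Motion practice: 111.1 × $470 = $52,217.00
Trial work: 107.8 × $630 = $67,914.00
Research and drafting: 69.1 × $385 = $26,603.50
Subtotal: $3,106.50 + $52,217.00 + $67,914.00 + $26,603.50 = $149,841.00
Travel: 5.3 × ($385 ÷ 2) = 5.3 × $192.50 = $1,020.25
Total: $149,841.00 + $1,020.25 = $150,861.25

$150,861.25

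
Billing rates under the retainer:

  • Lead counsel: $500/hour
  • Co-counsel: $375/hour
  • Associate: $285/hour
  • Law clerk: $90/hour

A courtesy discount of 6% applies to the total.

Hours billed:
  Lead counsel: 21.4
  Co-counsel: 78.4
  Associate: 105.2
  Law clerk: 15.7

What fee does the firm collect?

Lead counsel: 21.4 × $500 = $10,700.00
Co-counsel: 78.4 × $375 = $29,400.00
Associate: 105.2 × $285 = $29,982.00
Law clerk: 15.7 × $90 = $1,413.00
Subtotal: $71,495.00
Less 6% discount: −$4,289.70
Total: $71,495.00 − $4,289.70 = $67,205.30

$67,205.30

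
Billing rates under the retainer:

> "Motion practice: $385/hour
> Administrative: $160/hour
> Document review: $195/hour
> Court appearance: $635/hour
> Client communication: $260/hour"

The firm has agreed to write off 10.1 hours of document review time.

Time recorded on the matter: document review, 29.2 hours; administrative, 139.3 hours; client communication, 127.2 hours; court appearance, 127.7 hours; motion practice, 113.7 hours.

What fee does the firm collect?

$183,948.50

Motion practice: 113.7 × $385 = $43,774.50
Administrative: 139.3 × $160 = $22,288.00
Document review: 29.2 × $195 = $5,694.00
Court appearance: 127.7 × $635 = $81,089.50
Client communication: 127.2 × $260 = $33,072.00
Subtotal: $185,918.00
Write-off: 10.1 × $195 = $1,969.50
Total: $185,918.00 − $1,969.50 = $183,948.50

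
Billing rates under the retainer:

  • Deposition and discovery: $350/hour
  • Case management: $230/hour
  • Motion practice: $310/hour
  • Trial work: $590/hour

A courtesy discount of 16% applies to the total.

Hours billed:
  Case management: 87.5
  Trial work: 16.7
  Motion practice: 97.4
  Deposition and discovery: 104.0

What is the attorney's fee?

Deposition and discovery: 104.0 × $350 = $36,400.00
Case management: 87.5 × $230 = $20,125.00
Motion practice: 97.4 × $310 = $30,194.00
Trial work: 16.7 × $590 = $9,853.00
Subtotal: $96,572.00
Less 16% discount: −$15,451.52
Total: $96,572.00 − $15,451.52 = $81,120.48

$81,120.48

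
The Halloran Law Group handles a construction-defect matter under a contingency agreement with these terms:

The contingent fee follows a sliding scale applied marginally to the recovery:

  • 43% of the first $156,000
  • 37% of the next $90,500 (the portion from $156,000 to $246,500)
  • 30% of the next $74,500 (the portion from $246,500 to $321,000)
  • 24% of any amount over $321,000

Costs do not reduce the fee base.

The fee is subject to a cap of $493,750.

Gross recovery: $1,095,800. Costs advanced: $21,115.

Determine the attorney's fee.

$308,867.00

Fee base is the gross recovery, $1,095,800; costs are reimbursed separately.
First $156,000 at 43% = $67,080.00
Next $90,500 at 37% = $33,485.00
Next $74,500 at 30% = $22,350.00
Remaining $774,800 at 24% = $185,952.00
Fee: $67,080.00 + $33,485.00 + $22,350.00 + $185,952.00 = $308,867.00
$308,867.00 is under the $493,750 cap.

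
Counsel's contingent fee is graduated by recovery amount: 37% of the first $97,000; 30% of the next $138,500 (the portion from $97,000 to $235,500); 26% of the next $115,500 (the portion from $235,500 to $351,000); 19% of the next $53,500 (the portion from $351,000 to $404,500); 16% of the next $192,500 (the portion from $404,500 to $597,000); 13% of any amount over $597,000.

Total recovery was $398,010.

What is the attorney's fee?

First $97,000 at 37% = $35,890.00
Next $138,500 at 30% = $41,550.00
Next $115,500 at 26% = $30,030.00
Remaining $47,010 at 19% = $8,931.90
Fee: $35,890.00 + $41,550.00 + $30,030.00 + $8,931.90 = $116,401.90

$116,401.90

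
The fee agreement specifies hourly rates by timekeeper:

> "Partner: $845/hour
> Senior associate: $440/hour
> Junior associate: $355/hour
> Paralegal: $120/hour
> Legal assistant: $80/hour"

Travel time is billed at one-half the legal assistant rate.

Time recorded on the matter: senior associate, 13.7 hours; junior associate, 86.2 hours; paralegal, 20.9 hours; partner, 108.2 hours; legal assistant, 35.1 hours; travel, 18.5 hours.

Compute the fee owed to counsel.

$134,114.00

Partner: 108.2 × $845 = $91,429.00
Senior associate: 13.7 × $440 = $6,028.00
Junior associate: 86.2 × $355 = $30,601.00
Paralegal: 20.9 × $120 = $2,508.00
Legal assistant: 35.1 × $80 = $2,808.00
Subtotal: $91,429.00 + $6,028.00 + $30,601.00 + $2,508.00 + $2,808.00 = $133,374.00
Travel: 18.5 × ($80 ÷ 2) = 18.5 × $40.00 = $740.00
Total: $133,374.00 + $740.00 = $134,114.00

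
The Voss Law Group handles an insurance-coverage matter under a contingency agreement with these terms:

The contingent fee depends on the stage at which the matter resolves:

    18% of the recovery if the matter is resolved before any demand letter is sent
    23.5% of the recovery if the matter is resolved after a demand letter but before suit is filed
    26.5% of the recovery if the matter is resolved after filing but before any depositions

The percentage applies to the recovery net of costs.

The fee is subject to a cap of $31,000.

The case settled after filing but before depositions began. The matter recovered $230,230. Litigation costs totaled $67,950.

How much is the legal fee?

Fee base (net of costs): $230,230 − $67,950 = $162,280
The matter settled after filing but before depositions began, so the 26.5% rate applies.
$162,280 × 26.5% = $43,004.20
$43,004.20 exceeds the $31,000 cap, so the fee is capped at $31,000.00.

$31,000.00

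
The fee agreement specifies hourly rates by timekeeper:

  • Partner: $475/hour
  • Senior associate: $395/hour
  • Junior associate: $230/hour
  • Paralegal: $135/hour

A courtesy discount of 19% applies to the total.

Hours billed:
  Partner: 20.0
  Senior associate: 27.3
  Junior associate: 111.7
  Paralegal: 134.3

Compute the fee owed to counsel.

$51,925.05

Partner: 20.0 × $475 = $9,500.00
Senior associate: 27.3 × $395 = $10,783.50
Junior associate: 111.7 × $230 = $25,691.00
Paralegal: 134.3 × $135 = $18,130.50
Subtotal: $64,105.00
Less 19% discount: −$12,179.95
Total: $64,105.00 − $12,179.95 = $51,925.05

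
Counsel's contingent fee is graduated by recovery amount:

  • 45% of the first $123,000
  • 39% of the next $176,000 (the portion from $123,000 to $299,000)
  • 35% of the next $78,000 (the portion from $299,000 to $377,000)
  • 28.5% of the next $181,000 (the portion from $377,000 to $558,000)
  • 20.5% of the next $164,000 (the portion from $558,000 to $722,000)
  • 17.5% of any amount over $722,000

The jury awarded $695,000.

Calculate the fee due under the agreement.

First $123,000 at 45% = $55,350.00
Next $176,000 at 39% = $68,640.00
Next $78,000 at 35% = $27,300.00
Next $181,000 at 28.5% = $51,585.00
Remaining $137,000 at 20.5% = $28,085.00
Fee: $55,350.00 + $68,640.00 + $27,300.00 + $51,585.00 + $28,085.00 = $230,960.00

$230,960.00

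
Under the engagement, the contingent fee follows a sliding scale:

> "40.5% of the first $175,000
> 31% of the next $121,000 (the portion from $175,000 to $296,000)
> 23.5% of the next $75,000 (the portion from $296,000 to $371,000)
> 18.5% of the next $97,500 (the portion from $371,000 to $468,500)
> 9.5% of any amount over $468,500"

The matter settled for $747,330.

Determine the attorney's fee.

First $175,000 at 40.5% = $70,875.00
Next $121,000 at 31% = $37,510.00
Next $75,000 at 23.5% = $17,625.00
Next $97,500 at 18.5% = $18,037.50
Remaining $278,830 at 9.5% = $26,488.85
Fee: $70,875.00 + $37,510.00 + $17,625.00 + $18,037.50 + $26,488.85 = $170,536.35

$170,536.35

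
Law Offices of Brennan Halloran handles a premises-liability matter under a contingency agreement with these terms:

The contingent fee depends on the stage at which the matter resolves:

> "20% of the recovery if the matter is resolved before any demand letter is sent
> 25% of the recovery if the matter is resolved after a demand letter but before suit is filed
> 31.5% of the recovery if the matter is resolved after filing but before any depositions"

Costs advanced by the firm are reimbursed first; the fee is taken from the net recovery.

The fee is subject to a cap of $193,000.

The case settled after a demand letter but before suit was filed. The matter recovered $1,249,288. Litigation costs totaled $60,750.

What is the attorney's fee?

$193,000.00

Fee base (net of costs): $1,249,288 − $60,750 = $1,188,538
The matter settled after a demand letter but before suit was filed, so the 25% rate applies.
$1,188,538 × 25% = $297,134.50
$297,134.50 exceeds the $193,000 cap, so the fee is capped at $193,000.00.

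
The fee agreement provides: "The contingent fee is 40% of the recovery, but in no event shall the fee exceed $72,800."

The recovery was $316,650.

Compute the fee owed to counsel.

40% of $316,650 = $126,660.00
That exceeds the $72,800 cap, so the fee is capped at $72,800.

$72,800.00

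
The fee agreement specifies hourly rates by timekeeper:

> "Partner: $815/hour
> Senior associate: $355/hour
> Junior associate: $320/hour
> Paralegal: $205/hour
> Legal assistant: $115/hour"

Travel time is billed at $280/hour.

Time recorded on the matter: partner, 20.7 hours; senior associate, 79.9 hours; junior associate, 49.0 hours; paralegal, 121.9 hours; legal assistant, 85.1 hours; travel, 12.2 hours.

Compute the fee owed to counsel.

$99,107.00

Partner: 20.7 × $815 = $16,870.50
Senior associate: 79.9 × $355 = $28,364.50
Junior associate: 49.0 × $320 = $15,680.00
Paralegal: 121.9 × $205 = $24,989.50
Legal assistant: 85.1 × $115 = $9,786.50
Subtotal: $16,870.50 + $28,364.50 + $15,680.00 + $24,989.50 + $9,786.50 = $95,691.00
Travel: 12.2 × $280 = $3,416.00
Total: $95,691.00 + $3,416.00 = $99,107.00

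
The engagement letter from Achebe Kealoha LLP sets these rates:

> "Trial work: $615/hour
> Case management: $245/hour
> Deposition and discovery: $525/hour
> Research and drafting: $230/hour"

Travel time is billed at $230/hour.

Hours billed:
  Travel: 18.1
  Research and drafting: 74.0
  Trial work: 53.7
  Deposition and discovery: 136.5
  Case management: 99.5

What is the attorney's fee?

Trial work: 53.7 × $615 = $33,025.50
Case management: 99.5 × $245 = $24,377.50
Deposition and discovery: 136.5 × $525 = $71,662.50
Research and drafting: 74.0 × $230 = $17,020.00
Subtotal: $33,025.50 + $24,377.50 + $71,662.50 + $17,020.00 = $146,085.50
Travel: 18.1 × $230 = $4,163.00
Total: $146,085.50 + $4,163.00 = $150,248.50

$150,248.50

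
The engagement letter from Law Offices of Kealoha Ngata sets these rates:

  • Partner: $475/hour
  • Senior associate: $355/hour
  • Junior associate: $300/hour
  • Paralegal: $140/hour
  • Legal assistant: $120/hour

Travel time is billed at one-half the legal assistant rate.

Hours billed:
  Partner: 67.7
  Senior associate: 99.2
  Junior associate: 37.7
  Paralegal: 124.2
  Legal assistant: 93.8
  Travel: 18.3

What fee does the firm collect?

Partner: 67.7 × $475 = $32,157.50
Senior associate: 99.2 × $355 = $35,216.00
Junior associate: 37.7 × $300 = $11,310.00
Paralegal: 124.2 × $140 = $17,388.00
Legal assistant: 93.8 × $120 = $11,256.00
Subtotal: $32,157.50 + $35,216.00 + $11,310.00 + $17,388.00 + $11,256.00 = $107,327.50
Travel: 18.3 × ($120 ÷ 2) = 18.3 × $60.00 = $1,098.00
Total: $107,327.50 + $1,098.00 = $108,425.50

$108,425.50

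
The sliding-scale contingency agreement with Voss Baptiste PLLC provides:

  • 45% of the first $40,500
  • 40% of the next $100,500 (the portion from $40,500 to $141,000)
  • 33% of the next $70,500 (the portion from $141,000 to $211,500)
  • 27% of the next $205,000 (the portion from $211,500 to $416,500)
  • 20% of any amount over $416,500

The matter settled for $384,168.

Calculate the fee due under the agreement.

First $40,500 at 45% = $18,225.00
Next $100,500 at 40% = $40,200.00
Next $70,500 at 33% = $23,265.00
Remaining $172,668 at 27% = $46,620.36
Fee: $18,225.00 + $40,200.00 + $23,265.00 + $46,620.36 = $128,310.36

$128,310.36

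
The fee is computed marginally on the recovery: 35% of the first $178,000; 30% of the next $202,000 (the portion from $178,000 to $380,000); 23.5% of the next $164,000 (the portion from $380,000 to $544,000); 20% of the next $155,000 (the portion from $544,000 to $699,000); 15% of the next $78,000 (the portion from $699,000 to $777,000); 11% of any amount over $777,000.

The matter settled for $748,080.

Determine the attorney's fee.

First $178,000 at 35% = $62,300.00
Next $202,000 at 30% = $60,600.00
Next $164,000 at 23.5% = $38,540.00
Next $155,000 at 20% = $31,000.00
Remaining $49,080 at 15% = $7,362.00
Fee: $62,300.00 + $60,600.00 + $38,540.00 + $31,000.00 + $7,362.00 = $199,802.00

$199,802.00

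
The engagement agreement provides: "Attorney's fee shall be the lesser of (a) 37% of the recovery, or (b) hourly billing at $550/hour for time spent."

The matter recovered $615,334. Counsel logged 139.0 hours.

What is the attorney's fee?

$76,450.00

(a) 37% of $615,334 = $227,673.58
(b) 139.0 × $550 = $76,450.00
The lesser is (b): $76,450.00.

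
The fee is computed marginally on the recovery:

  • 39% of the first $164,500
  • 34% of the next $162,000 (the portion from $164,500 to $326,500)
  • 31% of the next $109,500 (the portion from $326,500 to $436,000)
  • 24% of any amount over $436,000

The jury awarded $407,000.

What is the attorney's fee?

First $164,500 at 39% = $64,155.00
Next $162,000 at 34% = $55,080.00
Remaining $80,500 at 31% = $24,955.00
Fee: $64,155.00 + $55,080.00 + $24,955.00 = $144,190.00

$144,190.00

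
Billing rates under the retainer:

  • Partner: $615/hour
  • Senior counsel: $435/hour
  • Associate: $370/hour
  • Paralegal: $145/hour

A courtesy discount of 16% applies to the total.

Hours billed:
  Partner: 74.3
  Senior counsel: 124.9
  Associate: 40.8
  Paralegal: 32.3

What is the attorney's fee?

$100,636.62

Partner: 74.3 × $615 = $45,694.50
Senior counsel: 124.9 × $435 = $54,331.50
Associate: 40.8 × $370 = $15,096.00
Paralegal: 32.3 × $145 = $4,683.50
Subtotal: $119,805.50
Less 16% discount: −$19,168.88
Total: $119,805.50 − $19,168.88 = $100,636.62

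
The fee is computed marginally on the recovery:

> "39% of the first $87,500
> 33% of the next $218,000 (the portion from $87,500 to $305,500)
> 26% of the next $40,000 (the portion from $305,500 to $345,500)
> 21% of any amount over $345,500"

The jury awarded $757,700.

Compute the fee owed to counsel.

$203,027.00

First $87,500 at 39% = $34,125.00
Next $218,000 at 33% = $71,940.00
Next $40,000 at 26% = $10,400.00
Remaining $412,200 at 21% = $86,562.00
Fee: $34,125.00 + $71,940.00 + $10,400.00 + $86,562.00 = $203,027.00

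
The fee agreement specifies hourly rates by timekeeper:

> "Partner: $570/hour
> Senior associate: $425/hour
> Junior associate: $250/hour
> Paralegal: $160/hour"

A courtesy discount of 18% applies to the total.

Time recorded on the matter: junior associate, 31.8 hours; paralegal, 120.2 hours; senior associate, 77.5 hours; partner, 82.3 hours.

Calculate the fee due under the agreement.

Partner: 82.3 × $570 = $46,911.00
Senior associate: 77.5 × $425 = $32,937.50
Junior associate: 31.8 × $250 = $7,950.00
Paralegal: 120.2 × $160 = $19,232.00
Subtotal: $107,030.50
Less 18% discount: −$19,265.49
Total: $107,030.50 − $19,265.49 = $87,765.01

$87,765.01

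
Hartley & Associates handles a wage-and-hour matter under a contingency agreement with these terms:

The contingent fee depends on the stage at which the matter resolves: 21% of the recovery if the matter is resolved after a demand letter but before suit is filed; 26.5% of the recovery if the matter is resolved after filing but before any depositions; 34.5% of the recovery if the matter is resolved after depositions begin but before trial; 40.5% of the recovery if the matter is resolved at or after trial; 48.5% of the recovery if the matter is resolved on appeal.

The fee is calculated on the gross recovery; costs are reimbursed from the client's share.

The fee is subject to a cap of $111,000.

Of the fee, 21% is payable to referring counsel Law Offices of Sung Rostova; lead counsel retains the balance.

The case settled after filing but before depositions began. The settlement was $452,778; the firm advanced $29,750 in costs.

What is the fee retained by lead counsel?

$87,690.00

Fee base is the gross recovery, $452,778; costs are reimbursed separately.
The matter settled after filing but before depositions began, so the 26.5% rate applies.
$452,778 × 26.5% = $119,986.17
$119,986.17 exceeds the $111,000 cap, so the fee is capped at $111,000.00.
Referral share: 21% of $111,000.00 = $23,310.00; lead counsel retains $111,000.00 − $23,310.00 = $87,690.00.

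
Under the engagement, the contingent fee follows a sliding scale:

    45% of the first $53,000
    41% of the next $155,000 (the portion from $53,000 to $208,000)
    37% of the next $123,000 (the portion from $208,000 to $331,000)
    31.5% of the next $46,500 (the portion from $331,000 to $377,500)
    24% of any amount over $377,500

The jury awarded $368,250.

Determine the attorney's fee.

First $53,000 at 45% = $23,850.00
Next $155,000 at 41% = $63,550.00
Next $123,000 at 37% = $45,510.00
Remaining $37,250 at 31.5% = $11,733.75
Fee: $23,850.00 + $63,550.00 + $45,510.00 + $11,733.75 = $144,643.75

$144,643.75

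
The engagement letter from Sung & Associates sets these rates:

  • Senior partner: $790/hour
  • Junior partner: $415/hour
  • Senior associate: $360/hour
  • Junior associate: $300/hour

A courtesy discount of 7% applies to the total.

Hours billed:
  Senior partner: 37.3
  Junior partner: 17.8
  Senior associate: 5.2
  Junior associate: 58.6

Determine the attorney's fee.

Senior partner: 37.3 × $790 = $29,467.00
Junior partner: 17.8 × $415 = $7,387.00
Senior associate: 5.2 × $360 = $1,872.00
Junior associate: 58.6 × $300 = $17,580.00
Subtotal: $56,306.00
Less 7% discount: −$3,941.42
Total: $56,306.00 − $3,941.42 = $52,364.58

$52,364.58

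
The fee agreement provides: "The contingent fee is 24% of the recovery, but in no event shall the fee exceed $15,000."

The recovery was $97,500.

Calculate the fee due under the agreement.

$15,000.00

24% of $97,500 = $23,400.00
That exceeds the $15,000 cap, so the fee is capped at $15,000.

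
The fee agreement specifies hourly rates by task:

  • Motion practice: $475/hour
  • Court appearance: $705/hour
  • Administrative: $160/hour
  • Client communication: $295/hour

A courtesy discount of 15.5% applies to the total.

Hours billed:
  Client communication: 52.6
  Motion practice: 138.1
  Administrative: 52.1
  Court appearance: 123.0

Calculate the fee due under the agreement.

Motion practice: 138.1 × $475 = $65,597.50
Court appearance: 123.0 × $705 = $86,715.00
Administrative: 52.1 × $160 = $8,336.00
Client communication: 52.6 × $295 = $15,517.00
Subtotal: $176,165.50
Less 15.5% discount: −$27,305.65
Total: $176,165.50 − $27,305.65 = $148,859.85

$148,859.85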